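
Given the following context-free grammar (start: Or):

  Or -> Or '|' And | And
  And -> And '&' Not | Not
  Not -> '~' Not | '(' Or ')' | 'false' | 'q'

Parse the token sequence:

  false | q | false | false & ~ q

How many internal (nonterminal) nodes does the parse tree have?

15

[Or [Or [Or [Or [And [Not false]]] | [And [Not q]]] | [And [Not false]]] | [And [And [Not false]] & [Not ~ [Not q]]]]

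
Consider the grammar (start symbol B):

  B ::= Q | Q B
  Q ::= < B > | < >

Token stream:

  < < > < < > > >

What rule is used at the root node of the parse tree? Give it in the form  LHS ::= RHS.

[B [Q < [B [Q < >] [B [Q < [B [Q < >]] >]]] >]]

B ::= Q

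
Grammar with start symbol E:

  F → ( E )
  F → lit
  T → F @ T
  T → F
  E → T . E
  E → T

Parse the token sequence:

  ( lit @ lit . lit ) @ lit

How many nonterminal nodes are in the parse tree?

[E [T [F ( [E [T [F lit] @ [T [F lit]]] . [E [T [F lit]]]] )] @ [T [F lit]]]]

13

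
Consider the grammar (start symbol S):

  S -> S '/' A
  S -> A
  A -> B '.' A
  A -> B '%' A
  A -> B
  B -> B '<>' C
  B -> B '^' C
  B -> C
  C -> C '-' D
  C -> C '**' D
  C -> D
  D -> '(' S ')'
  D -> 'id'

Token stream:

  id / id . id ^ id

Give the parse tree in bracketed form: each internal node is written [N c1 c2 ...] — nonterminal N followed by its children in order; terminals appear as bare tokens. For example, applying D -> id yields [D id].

[S [S [A [B [C [D id]]]]] / [A [B [C [D id]]] . [A [B [B [C [D id]]] ^ [C [D id]]]]]]

S
S / A
A / A
B / A
C / A
D / A
id / A
id / B . A
id / C . A
id / D . A
id / id . A
id / id . B
id / id . B ^ C
id / id . C ^ C
id / id . D ^ C
id / id . id ^ C
id / id . id ^ D
id / id . id ^ id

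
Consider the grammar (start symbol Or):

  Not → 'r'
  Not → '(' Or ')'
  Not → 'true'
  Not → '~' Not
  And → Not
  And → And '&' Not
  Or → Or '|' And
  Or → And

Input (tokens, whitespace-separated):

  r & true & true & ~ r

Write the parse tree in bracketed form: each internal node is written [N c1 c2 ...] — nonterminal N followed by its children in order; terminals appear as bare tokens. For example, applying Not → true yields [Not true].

[Or [And [And [And [And [Not r]] & [Not true]] & [Not true]] & [Not ~ [Not r]]]]

Or
And
And & Not
And & Not & Not
And & Not & Not & Not
Not & Not & Not & Not
r & Not & Not & Not
r & true & Not & Not
r & true & true & Not
r & true & true & ~ Not
r & true & true & ~ r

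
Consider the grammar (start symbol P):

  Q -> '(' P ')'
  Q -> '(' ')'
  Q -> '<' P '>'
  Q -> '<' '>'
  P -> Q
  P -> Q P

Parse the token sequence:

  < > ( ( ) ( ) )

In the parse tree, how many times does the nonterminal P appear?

[P [Q < >] [P [Q ( [P [Q ( )] [P [Q ( )]]] )]]]

4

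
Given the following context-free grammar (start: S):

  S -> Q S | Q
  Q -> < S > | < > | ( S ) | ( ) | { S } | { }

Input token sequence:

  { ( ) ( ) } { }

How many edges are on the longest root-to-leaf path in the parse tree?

[S [Q { [S [Q ( )] [S [Q ( )]]] }] [S [Q { }]]]

5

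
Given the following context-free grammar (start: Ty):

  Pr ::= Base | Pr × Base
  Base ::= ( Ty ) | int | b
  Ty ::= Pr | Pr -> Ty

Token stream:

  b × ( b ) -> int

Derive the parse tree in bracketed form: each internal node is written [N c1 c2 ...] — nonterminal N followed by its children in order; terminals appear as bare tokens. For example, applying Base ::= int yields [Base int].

Ty
Pr -> Ty
Pr × Base -> Ty
Base × Base -> Ty
b × Base -> Ty
b × ( Ty ) -> Ty
b × ( Pr ) -> Ty
b × ( Base ) -> Ty
b × ( b ) -> Ty
b × ( b ) -> Pr
b × ( b ) -> Base
b × ( b ) -> int

[Ty [Pr [Pr [Base b]] × [Base ( [Ty [Pr [Base b]]] )]] -> [Ty [Pr [Base int]]]]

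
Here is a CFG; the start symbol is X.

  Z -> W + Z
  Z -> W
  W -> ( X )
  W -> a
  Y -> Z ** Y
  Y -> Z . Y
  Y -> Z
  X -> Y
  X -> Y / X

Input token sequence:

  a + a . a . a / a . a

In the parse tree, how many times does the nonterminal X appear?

[X [Y [Z [W a] + [Z [W a]]] . [Y [Z [W a]] . [Y [Z [W a]]]]] / [X [Y [Z [W a]] . [Y [Z [W a]]]]]]

2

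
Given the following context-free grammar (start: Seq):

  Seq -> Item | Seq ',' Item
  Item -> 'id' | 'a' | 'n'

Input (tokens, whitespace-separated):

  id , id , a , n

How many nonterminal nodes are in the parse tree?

8

[Seq [Seq [Seq [Seq [Item id]] , [Item id]] , [Item a]] , [Item n]]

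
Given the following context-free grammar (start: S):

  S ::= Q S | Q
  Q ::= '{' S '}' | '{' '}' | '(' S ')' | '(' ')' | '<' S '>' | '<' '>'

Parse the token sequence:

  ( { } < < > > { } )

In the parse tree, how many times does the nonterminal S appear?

[S [Q ( [S [Q { }] [S [Q < [S [Q < >]] >] [S [Q { }]]]] )]]

5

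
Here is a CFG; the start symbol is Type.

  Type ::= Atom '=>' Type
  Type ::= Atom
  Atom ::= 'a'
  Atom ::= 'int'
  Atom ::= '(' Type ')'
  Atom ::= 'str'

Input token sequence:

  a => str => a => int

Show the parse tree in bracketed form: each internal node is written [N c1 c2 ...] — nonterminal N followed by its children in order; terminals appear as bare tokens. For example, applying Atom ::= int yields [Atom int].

[Type [Atom a] => [Type [Atom str] => [Type [Atom a] => [Type [Atom int]]]]]

Type
Atom => Type
a => Type
a => Atom => Type
a => str => Type
a => str => Atom => Type
a => str => a => Type
a => str => a => Atom
a => str => a => int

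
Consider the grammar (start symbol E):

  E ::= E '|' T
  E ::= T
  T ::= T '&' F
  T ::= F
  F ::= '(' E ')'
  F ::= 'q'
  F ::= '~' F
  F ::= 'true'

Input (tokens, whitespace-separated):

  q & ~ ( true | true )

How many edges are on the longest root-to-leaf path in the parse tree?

[E [T [T [F q]] & [F ~ [F ( [E [E [T [F true]]] | [T [F true]]] )]]]]

8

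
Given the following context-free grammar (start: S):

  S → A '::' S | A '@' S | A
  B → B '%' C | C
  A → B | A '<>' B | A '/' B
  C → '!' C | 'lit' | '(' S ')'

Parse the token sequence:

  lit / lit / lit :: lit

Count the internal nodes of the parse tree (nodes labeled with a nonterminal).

14

[S [A [A [A [B [C lit]]] / [B [C lit]]] / [B [C lit]]] :: [S [A [B [C lit]]]]]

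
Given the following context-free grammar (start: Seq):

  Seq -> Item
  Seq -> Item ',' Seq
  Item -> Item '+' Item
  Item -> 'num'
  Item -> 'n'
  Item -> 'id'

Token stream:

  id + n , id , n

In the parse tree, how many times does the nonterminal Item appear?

5

[Seq [Item [Item id] + [Item n]] , [Seq [Item id] , [Seq [Item n]]]]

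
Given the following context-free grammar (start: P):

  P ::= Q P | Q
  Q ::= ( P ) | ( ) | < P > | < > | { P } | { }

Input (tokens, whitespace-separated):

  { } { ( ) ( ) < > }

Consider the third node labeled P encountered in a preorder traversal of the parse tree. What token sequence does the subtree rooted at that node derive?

( ) ( ) < >

[P [Q { }] [P [Q { [P [Q ( )] [P [Q ( )] [P [Q < >]]]] }]]]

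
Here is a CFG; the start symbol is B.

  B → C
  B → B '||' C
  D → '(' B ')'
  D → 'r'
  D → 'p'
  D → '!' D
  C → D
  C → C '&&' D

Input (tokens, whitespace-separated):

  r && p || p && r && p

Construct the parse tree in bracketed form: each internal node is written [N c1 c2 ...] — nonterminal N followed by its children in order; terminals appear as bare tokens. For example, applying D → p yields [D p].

B
B || C
C || C
C && D || C
D && D || C
r && D || C
r && p || C
r && p || C && D
r && p || C && D && D
r && p || D && D && D
r && p || p && D && D
r && p || p && r && D
r && p || p && r && p

[B [B [C [C [D r]] && [D p]]] || [C [C [C [D p]] && [D r]] && [D p]]]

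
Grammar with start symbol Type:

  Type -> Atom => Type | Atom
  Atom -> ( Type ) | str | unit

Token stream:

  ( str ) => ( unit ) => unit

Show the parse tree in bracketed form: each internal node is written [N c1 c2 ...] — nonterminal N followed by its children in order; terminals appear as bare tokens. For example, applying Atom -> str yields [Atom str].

Type
Atom => Type
( Type ) => Type
( Atom ) => Type
( str ) => Type
( str ) => Atom => Type
( str ) => ( Type ) => Type
( str ) => ( Atom ) => Type
( str ) => ( unit ) => Type
( str ) => ( unit ) => Atom
( str ) => ( unit ) => unit

[Type [Atom ( [Type [Atom str]] )] => [Type [Atom ( [Type [Atom unit]] )] => [Type [Atom unit]]]]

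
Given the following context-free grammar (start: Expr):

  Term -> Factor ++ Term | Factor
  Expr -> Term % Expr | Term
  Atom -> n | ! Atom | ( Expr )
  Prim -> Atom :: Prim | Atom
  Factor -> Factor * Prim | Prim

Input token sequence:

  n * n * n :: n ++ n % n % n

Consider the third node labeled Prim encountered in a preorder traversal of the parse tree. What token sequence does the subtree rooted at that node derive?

[Expr [Term [Factor [Factor [Factor [Prim [Atom n]]] * [Prim [Atom n]]] * [Prim [Atom n] :: [Prim [Atom n]]]] ++ [Term [Factor [Prim [Atom n]]]]] % [Expr [Term [Factor [Prim [Atom n]]]] % [Expr [Term [Factor [Prim [Atom n]]]]]]]

n :: n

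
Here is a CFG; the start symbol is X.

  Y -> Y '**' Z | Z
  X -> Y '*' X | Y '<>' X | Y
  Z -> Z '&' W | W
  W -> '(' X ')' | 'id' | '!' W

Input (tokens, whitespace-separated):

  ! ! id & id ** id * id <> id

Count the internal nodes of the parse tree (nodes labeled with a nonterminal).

[X [Y [Y [Z [Z [W ! [W ! [W id]]]] & [W id]]] ** [Z [W id]]] * [X [Y [Z [W id]]] <> [X [Y [Z [W id]]]]]]

19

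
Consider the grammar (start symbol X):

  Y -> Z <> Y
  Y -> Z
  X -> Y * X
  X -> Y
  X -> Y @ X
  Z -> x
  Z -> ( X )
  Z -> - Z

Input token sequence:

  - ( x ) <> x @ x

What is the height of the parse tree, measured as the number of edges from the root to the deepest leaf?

7

[X [Y [Z - [Z ( [X [Y [Z x]]] )]] <> [Y [Z x]]] @ [X [Y [Z x]]]]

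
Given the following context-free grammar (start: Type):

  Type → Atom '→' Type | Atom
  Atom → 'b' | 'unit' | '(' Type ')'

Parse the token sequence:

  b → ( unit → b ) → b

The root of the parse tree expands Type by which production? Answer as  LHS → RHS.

[Type [Atom b] → [Type [Atom ( [Type [Atom unit] → [Type [Atom b]]] )] → [Type [Atom b]]]]

Type → Atom '→' Type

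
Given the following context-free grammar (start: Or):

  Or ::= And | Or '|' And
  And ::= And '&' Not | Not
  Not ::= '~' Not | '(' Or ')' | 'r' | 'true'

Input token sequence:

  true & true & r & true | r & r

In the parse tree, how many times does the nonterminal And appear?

[Or [Or [And [And [And [And [Not true]] & [Not true]] & [Not r]] & [Not true]]] | [And [And [Not r]] & [Not r]]]

6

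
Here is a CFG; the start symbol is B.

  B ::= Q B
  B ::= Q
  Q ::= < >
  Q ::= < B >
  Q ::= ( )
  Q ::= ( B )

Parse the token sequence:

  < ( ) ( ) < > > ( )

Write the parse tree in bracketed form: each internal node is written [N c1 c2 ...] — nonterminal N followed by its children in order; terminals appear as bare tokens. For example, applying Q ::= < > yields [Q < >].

B
Q B
< B > B
< Q B > B
< ( ) B > B
< ( ) Q B > B
< ( ) ( ) B > B
< ( ) ( ) Q > B
< ( ) ( ) < > > B
< ( ) ( ) < > > Q
< ( ) ( ) < > > ( )

[B [Q < [B [Q ( )] [B [Q ( )] [B [Q < >]]]] >] [B [Q ( )]]]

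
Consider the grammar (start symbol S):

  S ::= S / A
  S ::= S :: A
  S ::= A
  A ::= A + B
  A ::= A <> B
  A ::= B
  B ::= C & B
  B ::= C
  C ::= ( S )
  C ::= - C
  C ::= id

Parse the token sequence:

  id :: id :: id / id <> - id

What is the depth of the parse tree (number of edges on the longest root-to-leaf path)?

7

[S [S [S [S [A [B [C id]]]] :: [A [B [C id]]]] :: [A [B [C id]]]] / [A [A [B [C id]]] <> [B [C - [C id]]]]]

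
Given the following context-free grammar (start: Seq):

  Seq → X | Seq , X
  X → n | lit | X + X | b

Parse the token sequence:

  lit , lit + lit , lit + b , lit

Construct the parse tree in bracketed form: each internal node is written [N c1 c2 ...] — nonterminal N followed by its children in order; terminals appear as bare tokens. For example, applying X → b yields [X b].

Seq
Seq , X
Seq , X , X
Seq , X , X , X
X , X , X , X
lit , X , X , X
lit , X + X , X , X
lit , lit + X , X , X
lit , lit + lit , X , X
lit , lit + lit , X + X , X
lit , lit + lit , lit + X , X
lit , lit + lit , lit + b , X
lit , lit + lit , lit + b , lit

[Seq [Seq [Seq [Seq [X lit]] , [X [X lit] + [X lit]]] , [X [X lit] + [X b]]] , [X lit]]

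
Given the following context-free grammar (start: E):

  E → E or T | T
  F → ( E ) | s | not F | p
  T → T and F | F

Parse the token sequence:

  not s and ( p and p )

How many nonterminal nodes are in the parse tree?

[E [T [T [F not [F s]]] and [F ( [E [T [T [F p]] and [F p]]] )]]]

11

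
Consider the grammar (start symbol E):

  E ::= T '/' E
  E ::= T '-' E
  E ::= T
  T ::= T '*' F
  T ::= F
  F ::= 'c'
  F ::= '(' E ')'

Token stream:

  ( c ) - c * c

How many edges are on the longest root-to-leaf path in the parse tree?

6

[E [T [F ( [E [T [F c]]] )]] - [E [T [T [F c]] * [F c]]]]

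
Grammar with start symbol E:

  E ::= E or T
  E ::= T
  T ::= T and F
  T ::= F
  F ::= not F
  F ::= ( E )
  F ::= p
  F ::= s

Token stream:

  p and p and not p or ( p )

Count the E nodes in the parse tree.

3

[E [E [T [T [T [F p]] and [F p]] and [F not [F p]]]] or [T [F ( [E [T [F p]]] )]]]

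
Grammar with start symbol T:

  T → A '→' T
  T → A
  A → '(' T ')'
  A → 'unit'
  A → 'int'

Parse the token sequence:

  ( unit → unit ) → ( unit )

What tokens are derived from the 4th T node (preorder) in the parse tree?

( unit )

[T [A ( [T [A unit] → [T [A unit]]] )] → [T [A ( [T [A unit]] )]]]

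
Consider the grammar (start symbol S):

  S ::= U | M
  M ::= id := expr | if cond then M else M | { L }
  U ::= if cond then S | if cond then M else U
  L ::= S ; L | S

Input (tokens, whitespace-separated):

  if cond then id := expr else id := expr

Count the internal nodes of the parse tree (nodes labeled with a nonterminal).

4

[S [M if cond then [M id := expr] else [M id := expr]]]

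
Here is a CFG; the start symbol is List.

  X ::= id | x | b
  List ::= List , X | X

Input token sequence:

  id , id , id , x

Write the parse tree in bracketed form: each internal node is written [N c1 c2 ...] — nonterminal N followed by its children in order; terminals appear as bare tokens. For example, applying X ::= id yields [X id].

[List [List [List [List [X id]] , [X id]] , [X id]] , [X x]]

List
List , X
List , X , X
List , X , X , X
X , X , X , X
id , X , X , X
id , id , X , X
id , id , id , X
id , id , id , x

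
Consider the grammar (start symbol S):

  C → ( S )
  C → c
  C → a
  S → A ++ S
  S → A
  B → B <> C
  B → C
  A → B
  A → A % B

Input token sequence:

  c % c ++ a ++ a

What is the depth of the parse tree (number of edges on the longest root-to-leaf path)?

6

[S [A [A [B [C c]]] % [B [C c]]] ++ [S [A [B [C a]]] ++ [S [A [B [C a]]]]]]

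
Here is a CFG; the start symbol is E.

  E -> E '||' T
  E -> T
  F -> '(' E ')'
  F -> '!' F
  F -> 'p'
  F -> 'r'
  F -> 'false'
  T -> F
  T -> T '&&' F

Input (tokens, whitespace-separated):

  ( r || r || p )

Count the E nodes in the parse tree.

4

[E [T [F ( [E [E [E [T [F r]]] || [T [F r]]] || [T [F p]]] )]]]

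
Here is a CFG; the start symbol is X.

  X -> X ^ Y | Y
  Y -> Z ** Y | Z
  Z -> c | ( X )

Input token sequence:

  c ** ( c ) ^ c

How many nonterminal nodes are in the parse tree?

[X [X [Y [Z c] ** [Y [Z ( [X [Y [Z c]]] )]]]] ^ [Y [Z c]]]

11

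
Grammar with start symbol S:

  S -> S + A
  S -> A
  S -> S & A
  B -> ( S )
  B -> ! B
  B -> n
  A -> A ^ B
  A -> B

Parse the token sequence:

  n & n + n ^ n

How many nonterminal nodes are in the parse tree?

11

[S [S [S [A [B n]]] & [A [B n]]] + [A [A [B n]] ^ [B n]]]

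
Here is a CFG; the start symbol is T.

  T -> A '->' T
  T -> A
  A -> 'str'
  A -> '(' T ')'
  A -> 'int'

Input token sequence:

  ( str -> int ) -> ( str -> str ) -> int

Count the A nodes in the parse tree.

[T [A ( [T [A str] -> [T [A int]]] )] -> [T [A ( [T [A str] -> [T [A str]]] )] -> [T [A int]]]]

7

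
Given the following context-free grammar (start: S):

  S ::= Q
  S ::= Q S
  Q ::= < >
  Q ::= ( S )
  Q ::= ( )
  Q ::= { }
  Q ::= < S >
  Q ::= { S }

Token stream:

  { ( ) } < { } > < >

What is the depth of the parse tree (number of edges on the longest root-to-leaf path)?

5

[S [Q { [S [Q ( )]] }] [S [Q < [S [Q { }]] >] [S [Q < >]]]]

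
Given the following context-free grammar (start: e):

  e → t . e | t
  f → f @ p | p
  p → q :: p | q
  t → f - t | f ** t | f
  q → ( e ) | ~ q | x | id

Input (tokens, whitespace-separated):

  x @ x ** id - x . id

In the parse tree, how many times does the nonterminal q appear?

5

[e [t [f [f [p [q x]]] @ [p [q x]]] ** [t [f [p [q id]]] - [t [f [p [q x]]]]]] . [e [t [f [p [q id]]]]]]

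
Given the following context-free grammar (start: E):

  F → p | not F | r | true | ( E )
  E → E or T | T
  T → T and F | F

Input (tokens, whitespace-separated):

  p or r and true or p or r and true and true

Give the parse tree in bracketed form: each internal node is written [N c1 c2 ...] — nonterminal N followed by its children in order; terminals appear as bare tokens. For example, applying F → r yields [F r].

E
E or T
E or T or T
E or T or T or T
T or T or T or T
F or T or T or T
p or T or T or T
p or T and F or T or T
p or F and F or T or T
p or r and F or T or T
p or r and true or T or T
p or r and true or F or T
p or r and true or p or T
p or r and true or p or T and F
p or r and true or p or T and F and F
p or r and true or p or F and F and F
p or r and true or p or r and F and F
p or r and true or p or r and true and F
p or r and true or p or r and true and true

[E [E [E [E [T [F p]]] or [T [T [F r]] and [F true]]] or [T [F p]]] or [T [T [T [F r]] and [F true]] and [F true]]]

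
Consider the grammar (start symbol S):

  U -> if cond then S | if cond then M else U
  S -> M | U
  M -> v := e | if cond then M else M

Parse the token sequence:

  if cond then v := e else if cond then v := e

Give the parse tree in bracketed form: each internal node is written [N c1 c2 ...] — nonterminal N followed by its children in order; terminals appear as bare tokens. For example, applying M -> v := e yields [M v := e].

S
U
if cond then M else U
if cond then v := e else U
if cond then v := e else if cond then S
if cond then v := e else if cond then M
if cond then v := e else if cond then v := e

[S [U if cond then [M v := e] else [U if cond then [S [M v := e]]]]]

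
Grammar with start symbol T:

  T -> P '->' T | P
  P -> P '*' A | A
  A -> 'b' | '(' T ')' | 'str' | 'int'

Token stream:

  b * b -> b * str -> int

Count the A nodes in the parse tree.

[T [P [P [A b]] * [A b]] -> [T [P [P [A b]] * [A str]] -> [T [P [A int]]]]]

5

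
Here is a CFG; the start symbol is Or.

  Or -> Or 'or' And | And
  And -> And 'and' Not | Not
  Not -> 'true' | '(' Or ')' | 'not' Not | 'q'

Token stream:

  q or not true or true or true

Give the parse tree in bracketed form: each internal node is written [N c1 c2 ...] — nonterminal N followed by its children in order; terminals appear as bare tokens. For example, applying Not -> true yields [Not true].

Or
Or or And
Or or And or And
Or or And or And or And
And or And or And or And
Not or And or And or And
q or And or And or And
q or Not or And or And
q or not Not or And or And
q or not true or And or And
q or not true or Not or And
q or not true or true or And
q or not true or true or Not
q or not true or true or true

[Or [Or [Or [Or [And [Not q]]] or [And [Not not [Not true]]]] or [And [Not true]]] or [And [Not true]]]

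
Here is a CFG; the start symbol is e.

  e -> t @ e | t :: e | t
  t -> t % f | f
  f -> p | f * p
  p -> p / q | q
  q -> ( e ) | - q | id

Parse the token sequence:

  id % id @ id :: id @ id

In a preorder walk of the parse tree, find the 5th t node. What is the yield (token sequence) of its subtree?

[e [t [t [f [p [q id]]]] % [f [p [q id]]]] @ [e [t [f [p [q id]]]] :: [e [t [f [p [q id]]]] @ [e [t [f [p [q id]]]]]]]]

id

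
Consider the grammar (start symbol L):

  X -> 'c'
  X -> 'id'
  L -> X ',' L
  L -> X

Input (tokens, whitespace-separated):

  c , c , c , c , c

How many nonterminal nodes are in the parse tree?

[L [X c] , [L [X c] , [L [X c] , [L [X c] , [L [X c]]]]]]

10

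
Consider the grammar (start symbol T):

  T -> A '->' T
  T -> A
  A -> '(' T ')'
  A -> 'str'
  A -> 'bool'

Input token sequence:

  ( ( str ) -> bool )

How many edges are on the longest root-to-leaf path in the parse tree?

[T [A ( [T [A ( [T [A str]] )] -> [T [A bool]]] )]]

6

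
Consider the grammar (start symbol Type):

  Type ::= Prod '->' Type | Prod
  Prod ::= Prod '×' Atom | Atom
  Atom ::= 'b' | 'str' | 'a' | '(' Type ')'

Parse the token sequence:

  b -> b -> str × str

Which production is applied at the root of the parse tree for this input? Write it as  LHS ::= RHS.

[Type [Prod [Atom b]] -> [Type [Prod [Atom b]] -> [Type [Prod [Prod [Atom str]] × [Atom str]]]]]

Type ::= Prod '->' Type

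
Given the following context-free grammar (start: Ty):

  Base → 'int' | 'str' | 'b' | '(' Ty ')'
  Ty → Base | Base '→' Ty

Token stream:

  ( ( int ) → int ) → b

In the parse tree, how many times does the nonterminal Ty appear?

[Ty [Base ( [Ty [Base ( [Ty [Base int]] )] → [Ty [Base int]]] )] → [Ty [Base b]]]

5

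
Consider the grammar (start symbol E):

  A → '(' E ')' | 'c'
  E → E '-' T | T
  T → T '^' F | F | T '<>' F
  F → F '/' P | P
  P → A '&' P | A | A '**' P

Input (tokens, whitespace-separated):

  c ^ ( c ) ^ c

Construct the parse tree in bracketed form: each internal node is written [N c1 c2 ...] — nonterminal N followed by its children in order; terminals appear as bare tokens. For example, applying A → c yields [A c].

E
T
T ^ F
T ^ F ^ F
F ^ F ^ F
P ^ F ^ F
A ^ F ^ F
c ^ F ^ F
c ^ P ^ F
c ^ A ^ F
c ^ ( E ) ^ F
c ^ ( T ) ^ F
c ^ ( F ) ^ F
c ^ ( P ) ^ F
c ^ ( A ) ^ F
c ^ ( c ) ^ F
c ^ ( c ) ^ P
c ^ ( c ) ^ A
c ^ ( c ) ^ c

[E [T [T [T [F [P [A c]]]] ^ [F [P [A ( [E [T [F [P [A c]]]]] )]]]] ^ [F [P [A c]]]]]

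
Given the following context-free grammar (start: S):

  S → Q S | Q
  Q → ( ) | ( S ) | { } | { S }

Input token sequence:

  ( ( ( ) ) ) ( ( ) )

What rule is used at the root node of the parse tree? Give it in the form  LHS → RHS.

S → Q S

[S [Q ( [S [Q ( [S [Q ( )]] )]] )] [S [Q ( [S [Q ( )]] )]]]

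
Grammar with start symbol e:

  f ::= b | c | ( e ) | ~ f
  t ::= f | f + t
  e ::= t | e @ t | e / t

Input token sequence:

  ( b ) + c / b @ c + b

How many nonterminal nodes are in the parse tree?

[e [e [e [t [f ( [e [t [f b]]] )] + [t [f c]]]] / [t [f b]]] @ [t [f c] + [t [f b]]]]

16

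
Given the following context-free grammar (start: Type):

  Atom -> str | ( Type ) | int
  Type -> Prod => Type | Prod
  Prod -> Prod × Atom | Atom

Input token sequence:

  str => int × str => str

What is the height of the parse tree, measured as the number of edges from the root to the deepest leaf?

5

[Type [Prod [Atom str]] => [Type [Prod [Prod [Atom int]] × [Atom str]] => [Type [Prod [Atom str]]]]]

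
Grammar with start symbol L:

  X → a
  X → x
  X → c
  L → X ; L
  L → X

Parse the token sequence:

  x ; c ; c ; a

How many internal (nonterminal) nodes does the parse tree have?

[L [X x] ; [L [X c] ; [L [X c] ; [L [X a]]]]]

8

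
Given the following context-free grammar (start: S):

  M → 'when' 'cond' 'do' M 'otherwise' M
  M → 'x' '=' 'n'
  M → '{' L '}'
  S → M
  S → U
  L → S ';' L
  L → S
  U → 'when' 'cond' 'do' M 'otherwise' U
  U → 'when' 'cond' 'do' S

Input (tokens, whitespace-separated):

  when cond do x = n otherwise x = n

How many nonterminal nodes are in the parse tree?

[S [M when cond do [M x = n] otherwise [M x = n]]]

4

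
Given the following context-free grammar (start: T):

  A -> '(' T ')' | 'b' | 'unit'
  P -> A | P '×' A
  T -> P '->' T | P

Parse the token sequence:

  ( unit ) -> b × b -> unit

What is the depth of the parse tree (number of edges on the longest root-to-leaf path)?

[T [P [A ( [T [P [A unit]]] )]] -> [T [P [P [A b]] × [A b]] -> [T [P [A unit]]]]]

6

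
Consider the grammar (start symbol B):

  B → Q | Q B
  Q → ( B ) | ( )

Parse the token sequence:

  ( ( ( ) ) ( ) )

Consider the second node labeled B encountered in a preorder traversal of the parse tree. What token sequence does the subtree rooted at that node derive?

[B [Q ( [B [Q ( [B [Q ( )]] )] [B [Q ( )]]] )]]

( ( ) ) ( )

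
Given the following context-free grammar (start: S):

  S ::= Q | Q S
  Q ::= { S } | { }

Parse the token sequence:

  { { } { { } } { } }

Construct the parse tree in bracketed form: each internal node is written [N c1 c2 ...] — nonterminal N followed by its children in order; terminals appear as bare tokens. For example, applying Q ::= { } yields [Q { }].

[S [Q { [S [Q { }] [S [Q { [S [Q { }]] }] [S [Q { }]]]] }]]

S
Q
{ S }
{ Q S }
{ { } S }
{ { } Q S }
{ { } { S } S }
{ { } { Q } S }
{ { } { { } } S }
{ { } { { } } Q }
{ { } { { } } { } }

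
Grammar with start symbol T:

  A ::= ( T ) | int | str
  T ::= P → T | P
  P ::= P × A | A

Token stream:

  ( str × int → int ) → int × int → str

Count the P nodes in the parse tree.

[T [P [A ( [T [P [P [A str]] × [A int]] → [T [P [A int]]]] )]] → [T [P [P [A int]] × [A int]] → [T [P [A str]]]]]

7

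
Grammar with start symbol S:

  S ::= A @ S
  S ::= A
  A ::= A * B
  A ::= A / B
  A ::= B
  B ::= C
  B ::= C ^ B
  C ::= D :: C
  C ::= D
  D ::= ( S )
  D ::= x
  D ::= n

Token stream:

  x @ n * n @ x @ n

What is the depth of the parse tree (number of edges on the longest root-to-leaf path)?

[S [A [B [C [D x]]]] @ [S [A [A [B [C [D n]]]] * [B [C [D n]]]] @ [S [A [B [C [D x]]]] @ [S [A [B [C [D n]]]]]]]]

8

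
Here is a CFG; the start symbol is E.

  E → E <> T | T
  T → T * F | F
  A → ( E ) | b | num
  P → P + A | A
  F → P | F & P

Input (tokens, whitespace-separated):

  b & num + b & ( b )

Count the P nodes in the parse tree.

[E [T [F [F [F [P [A b]]] & [P [P [A num]] + [A b]]] & [P [A ( [E [T [F [P [A b]]]]] )]]]]]

5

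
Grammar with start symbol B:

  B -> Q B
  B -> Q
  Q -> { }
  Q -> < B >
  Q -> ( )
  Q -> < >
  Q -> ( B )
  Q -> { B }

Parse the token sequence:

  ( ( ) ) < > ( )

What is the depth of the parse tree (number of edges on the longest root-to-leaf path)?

[B [Q ( [B [Q ( )]] )] [B [Q < >] [B [Q ( )]]]]

4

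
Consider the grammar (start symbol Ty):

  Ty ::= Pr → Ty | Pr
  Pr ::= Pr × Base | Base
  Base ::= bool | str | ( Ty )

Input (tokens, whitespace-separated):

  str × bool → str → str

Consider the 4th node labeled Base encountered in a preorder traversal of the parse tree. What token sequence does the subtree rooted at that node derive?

[Ty [Pr [Pr [Base str]] × [Base bool]] → [Ty [Pr [Base str]] → [Ty [Pr [Base str]]]]]

str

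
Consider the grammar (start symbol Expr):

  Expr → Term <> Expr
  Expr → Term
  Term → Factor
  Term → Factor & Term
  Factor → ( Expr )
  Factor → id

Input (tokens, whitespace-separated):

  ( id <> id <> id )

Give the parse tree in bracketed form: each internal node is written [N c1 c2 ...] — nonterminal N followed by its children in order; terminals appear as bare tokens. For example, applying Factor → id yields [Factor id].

Expr
Term
Factor
( Expr )
( Term <> Expr )
( Factor <> Expr )
( id <> Expr )
( id <> Term <> Expr )
( id <> Factor <> Expr )
( id <> id <> Expr )
( id <> id <> Term )
( id <> id <> Factor )
( id <> id <> id )

[Expr [Term [Factor ( [Expr [Term [Factor id]] <> [Expr [Term [Factor id]] <> [Expr [Term [Factor id]]]]] )]]]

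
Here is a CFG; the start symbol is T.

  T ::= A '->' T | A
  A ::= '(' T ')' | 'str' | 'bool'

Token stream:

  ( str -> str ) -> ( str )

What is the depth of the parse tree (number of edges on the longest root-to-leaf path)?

[T [A ( [T [A str] -> [T [A str]]] )] -> [T [A ( [T [A str]] )]]]

5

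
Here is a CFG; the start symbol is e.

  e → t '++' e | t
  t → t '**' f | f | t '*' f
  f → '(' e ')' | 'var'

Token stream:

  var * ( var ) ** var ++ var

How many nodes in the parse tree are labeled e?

[e [t [t [t [f var]] * [f ( [e [t [f var]]] )]] ** [f var]] ++ [e [t [f var]]]]

3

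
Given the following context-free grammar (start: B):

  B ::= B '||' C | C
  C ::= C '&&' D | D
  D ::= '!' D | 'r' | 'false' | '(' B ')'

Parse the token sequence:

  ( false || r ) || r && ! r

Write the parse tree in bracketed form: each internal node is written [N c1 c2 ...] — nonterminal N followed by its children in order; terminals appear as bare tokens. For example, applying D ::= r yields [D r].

[B [B [C [D ( [B [B [C [D false]]] || [C [D r]]] )]]] || [C [C [D r]] && [D ! [D r]]]]

B
B || C
C || C
D || C
( B ) || C
( B || C ) || C
( C || C ) || C
( D || C ) || C
( false || C ) || C
( false || D ) || C
( false || r ) || C
( false || r ) || C && D
( false || r ) || D && D
( false || r ) || r && D
( false || r ) || r && ! D
( false || r ) || r && ! r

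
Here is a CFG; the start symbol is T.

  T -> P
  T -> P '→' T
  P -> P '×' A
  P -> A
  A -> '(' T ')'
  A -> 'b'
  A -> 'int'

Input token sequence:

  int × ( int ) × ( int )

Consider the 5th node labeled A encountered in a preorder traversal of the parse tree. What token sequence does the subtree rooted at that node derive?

int

[T [P [P [P [A int]] × [A ( [T [P [A int]]] )]] × [A ( [T [P [A int]]] )]]]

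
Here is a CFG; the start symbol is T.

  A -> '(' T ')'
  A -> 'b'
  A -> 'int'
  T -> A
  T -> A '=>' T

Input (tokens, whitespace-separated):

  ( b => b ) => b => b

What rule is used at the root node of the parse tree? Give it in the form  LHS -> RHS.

T -> A '=>' T

[T [A ( [T [A b] => [T [A b]]] )] => [T [A b] => [T [A b]]]]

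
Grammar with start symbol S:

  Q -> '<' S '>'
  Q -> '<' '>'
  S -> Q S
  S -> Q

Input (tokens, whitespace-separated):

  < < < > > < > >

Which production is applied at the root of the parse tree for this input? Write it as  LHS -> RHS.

S -> Q

[S [Q < [S [Q < [S [Q < >]] >] [S [Q < >]]] >]]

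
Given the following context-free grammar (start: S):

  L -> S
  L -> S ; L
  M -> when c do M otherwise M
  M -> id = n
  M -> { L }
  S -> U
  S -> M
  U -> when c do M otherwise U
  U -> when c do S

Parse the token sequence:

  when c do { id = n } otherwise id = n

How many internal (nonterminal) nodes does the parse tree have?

7

[S [M when c do [M { [L [S [M id = n]]] }] otherwise [M id = n]]]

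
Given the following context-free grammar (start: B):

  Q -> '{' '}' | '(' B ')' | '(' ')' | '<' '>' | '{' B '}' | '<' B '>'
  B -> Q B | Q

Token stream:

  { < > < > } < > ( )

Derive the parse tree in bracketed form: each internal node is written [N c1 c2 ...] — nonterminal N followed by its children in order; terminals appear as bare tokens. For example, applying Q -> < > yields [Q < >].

B
Q B
{ B } B
{ Q B } B
{ < > B } B
{ < > Q } B
{ < > < > } B
{ < > < > } Q B
{ < > < > } < > B
{ < > < > } < > Q
{ < > < > } < > ( )

[B [Q { [B [Q < >] [B [Q < >]]] }] [B [Q < >] [B [Q ( )]]]]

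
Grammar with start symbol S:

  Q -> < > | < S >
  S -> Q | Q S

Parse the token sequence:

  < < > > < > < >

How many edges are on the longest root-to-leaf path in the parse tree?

[S [Q < [S [Q < >]] >] [S [Q < >] [S [Q < >]]]]

4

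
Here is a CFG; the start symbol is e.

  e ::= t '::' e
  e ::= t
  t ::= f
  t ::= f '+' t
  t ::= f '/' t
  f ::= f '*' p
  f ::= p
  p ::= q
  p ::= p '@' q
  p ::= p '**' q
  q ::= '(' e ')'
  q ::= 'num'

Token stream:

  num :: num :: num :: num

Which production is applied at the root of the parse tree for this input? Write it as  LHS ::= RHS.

e ::= t '::' e

[e [t [f [p [q num]]]] :: [e [t [f [p [q num]]]] :: [e [t [f [p [q num]]]] :: [e [t [f [p [q num]]]]]]]]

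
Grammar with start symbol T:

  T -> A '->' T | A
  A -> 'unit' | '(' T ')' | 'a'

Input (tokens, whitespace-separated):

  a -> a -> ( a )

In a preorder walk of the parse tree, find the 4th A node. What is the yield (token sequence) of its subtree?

a

[T [A a] -> [T [A a] -> [T [A ( [T [A a]] )]]]]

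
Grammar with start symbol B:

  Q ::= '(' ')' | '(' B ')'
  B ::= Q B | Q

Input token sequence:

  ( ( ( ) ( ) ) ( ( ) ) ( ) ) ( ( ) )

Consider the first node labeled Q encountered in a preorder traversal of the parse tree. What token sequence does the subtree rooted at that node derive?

[B [Q ( [B [Q ( [B [Q ( )] [B [Q ( )]]] )] [B [Q ( [B [Q ( )]] )] [B [Q ( )]]]] )] [B [Q ( [B [Q ( )]] )]]]

( ( ( ) ( ) ) ( ( ) ) ( ) )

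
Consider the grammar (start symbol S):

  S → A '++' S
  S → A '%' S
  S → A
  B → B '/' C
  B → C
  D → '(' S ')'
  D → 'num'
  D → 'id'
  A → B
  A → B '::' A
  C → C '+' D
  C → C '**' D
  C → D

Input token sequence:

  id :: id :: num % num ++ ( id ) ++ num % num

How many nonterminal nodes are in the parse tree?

38

[S [A [B [C [D id]]] :: [A [B [C [D id]]] :: [A [B [C [D num]]]]]] % [S [A [B [C [D num]]]] ++ [S [A [B [C [D ( [S [A [B [C [D id]]]]] )]]]] ++ [S [A [B [C [D num]]]] % [S [A [B [C [D num]]]]]]]]]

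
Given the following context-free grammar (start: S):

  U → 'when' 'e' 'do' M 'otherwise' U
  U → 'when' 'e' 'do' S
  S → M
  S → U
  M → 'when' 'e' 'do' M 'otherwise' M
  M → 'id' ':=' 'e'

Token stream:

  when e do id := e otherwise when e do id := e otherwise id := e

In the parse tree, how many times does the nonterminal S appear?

1

[S [M when e do [M id := e] otherwise [M when e do [M id := e] otherwise [M id := e]]]]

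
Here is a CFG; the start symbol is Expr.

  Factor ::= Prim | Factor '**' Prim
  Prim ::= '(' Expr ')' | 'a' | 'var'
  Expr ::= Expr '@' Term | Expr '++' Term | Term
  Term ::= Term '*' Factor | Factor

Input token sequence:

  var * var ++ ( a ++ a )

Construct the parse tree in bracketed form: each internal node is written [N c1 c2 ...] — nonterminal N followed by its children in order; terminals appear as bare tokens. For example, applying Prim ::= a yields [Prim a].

[Expr [Expr [Term [Term [Factor [Prim var]]] * [Factor [Prim var]]]] ++ [Term [Factor [Prim ( [Expr [Expr [Term [Factor [Prim a]]]] ++ [Term [Factor [Prim a]]]] )]]]]

Expr
Expr ++ Term
Term ++ Term
Term * Factor ++ Term
Factor * Factor ++ Term
Prim * Factor ++ Term
var * Factor ++ Term
var * Prim ++ Term
var * var ++ Term
var * var ++ Factor
var * var ++ Prim
var * var ++ ( Expr )
var * var ++ ( Expr ++ Term )
var * var ++ ( Term ++ Term )
var * var ++ ( Factor ++ Term )
var * var ++ ( Prim ++ Term )
var * var ++ ( a ++ Term )
var * var ++ ( a ++ Factor )
var * var ++ ( a ++ Prim )
var * var ++ ( a ++ a )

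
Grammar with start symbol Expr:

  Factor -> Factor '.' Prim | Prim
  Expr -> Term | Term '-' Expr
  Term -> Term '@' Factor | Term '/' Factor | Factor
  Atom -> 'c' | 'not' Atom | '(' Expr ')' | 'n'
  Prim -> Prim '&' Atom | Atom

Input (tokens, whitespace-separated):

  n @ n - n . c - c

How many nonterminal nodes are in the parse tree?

[Expr [Term [Term [Factor [Prim [Atom n]]]] @ [Factor [Prim [Atom n]]]] - [Expr [Term [Factor [Factor [Prim [Atom n]]] . [Prim [Atom c]]]] - [Expr [Term [Factor [Prim [Atom c]]]]]]]

22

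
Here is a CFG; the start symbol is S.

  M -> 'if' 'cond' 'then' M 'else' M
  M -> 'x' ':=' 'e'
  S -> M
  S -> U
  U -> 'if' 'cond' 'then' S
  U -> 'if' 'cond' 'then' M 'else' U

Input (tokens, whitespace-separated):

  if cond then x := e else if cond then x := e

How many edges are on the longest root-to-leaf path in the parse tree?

[S [U if cond then [M x := e] else [U if cond then [S [M x := e]]]]]

5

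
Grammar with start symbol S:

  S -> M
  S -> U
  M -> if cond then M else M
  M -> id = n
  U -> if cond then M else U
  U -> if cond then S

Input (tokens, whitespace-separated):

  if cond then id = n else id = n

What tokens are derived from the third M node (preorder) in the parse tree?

id = n

[S [M if cond then [M id = n] else [M id = n]]]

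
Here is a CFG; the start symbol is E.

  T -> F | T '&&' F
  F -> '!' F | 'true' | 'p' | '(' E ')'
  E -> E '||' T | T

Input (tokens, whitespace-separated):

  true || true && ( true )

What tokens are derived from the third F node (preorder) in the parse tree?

( true )

[E [E [T [F true]]] || [T [T [F true]] && [F ( [E [T [F true]]] )]]]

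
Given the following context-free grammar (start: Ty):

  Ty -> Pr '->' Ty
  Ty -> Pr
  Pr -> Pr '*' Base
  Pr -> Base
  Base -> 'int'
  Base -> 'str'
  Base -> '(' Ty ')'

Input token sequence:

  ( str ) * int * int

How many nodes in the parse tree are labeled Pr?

4

[Ty [Pr [Pr [Pr [Base ( [Ty [Pr [Base str]]] )]] * [Base int]] * [Base int]]]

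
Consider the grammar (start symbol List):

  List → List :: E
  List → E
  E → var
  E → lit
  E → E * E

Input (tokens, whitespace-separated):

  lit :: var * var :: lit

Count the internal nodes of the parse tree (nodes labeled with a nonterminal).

[List [List [List [E lit]] :: [E [E var] * [E var]]] :: [E lit]]

8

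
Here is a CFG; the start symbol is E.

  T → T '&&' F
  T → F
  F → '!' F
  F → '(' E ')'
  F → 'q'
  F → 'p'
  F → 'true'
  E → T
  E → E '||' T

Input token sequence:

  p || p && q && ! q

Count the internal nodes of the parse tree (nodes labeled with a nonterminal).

[E [E [T [F p]]] || [T [T [T [F p]] && [F q]] && [F ! [F q]]]]

11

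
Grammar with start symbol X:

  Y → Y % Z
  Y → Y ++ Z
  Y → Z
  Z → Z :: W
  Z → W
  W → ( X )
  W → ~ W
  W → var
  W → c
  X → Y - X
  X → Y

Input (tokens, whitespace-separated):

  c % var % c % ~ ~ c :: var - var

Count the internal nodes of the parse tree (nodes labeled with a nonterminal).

21

[X [Y [Y [Y [Y [Z [W c]]] % [Z [W var]]] % [Z [W c]]] % [Z [Z [W ~ [W ~ [W c]]]] :: [W var]]] - [X [Y [Z [W var]]]]]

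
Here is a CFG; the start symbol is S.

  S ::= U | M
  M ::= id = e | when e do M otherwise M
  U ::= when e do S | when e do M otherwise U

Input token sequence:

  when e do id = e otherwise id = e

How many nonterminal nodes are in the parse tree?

[S [M when e do [M id = e] otherwise [M id = e]]]

4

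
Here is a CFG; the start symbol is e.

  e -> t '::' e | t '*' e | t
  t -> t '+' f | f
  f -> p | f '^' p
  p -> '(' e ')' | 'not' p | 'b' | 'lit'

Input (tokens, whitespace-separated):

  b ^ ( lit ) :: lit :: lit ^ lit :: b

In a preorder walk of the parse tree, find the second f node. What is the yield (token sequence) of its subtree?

[e [t [f [f [p b]] ^ [p ( [e [t [f [p lit]]]] )]]] :: [e [t [f [p lit]]] :: [e [t [f [f [p lit]] ^ [p lit]]] :: [e [t [f [p b]]]]]]]

b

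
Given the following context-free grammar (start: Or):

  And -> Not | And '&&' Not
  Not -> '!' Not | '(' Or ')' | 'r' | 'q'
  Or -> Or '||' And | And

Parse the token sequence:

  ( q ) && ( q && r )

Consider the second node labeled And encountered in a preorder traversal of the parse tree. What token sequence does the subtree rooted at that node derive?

[Or [And [And [Not ( [Or [And [Not q]]] )]] && [Not ( [Or [And [And [Not q]] && [Not r]]] )]]]

( q )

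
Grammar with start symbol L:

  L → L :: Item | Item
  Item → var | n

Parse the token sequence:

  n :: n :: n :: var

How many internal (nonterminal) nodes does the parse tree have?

[L [L [L [L [Item n]] :: [Item n]] :: [Item n]] :: [Item var]]

8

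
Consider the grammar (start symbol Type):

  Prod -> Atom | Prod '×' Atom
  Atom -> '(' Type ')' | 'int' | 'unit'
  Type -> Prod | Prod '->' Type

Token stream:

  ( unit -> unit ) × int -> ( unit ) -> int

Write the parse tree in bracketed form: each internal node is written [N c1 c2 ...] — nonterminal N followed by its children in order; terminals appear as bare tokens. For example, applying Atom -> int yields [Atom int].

Type
Prod -> Type
Prod × Atom -> Type
Atom × Atom -> Type
( Type ) × Atom -> Type
( Prod -> Type ) × Atom -> Type
( Atom -> Type ) × Atom -> Type
( unit -> Type ) × Atom -> Type
( unit -> Prod ) × Atom -> Type
( unit -> Atom ) × Atom -> Type
( unit -> unit ) × Atom -> Type
( unit -> unit ) × int -> Type
( unit -> unit ) × int -> Prod -> Type
( unit -> unit ) × int -> Atom -> Type
( unit -> unit ) × int -> ( Type ) -> Type
( unit -> unit ) × int -> ( Prod ) -> Type
( unit -> unit ) × int -> ( Atom ) -> Type
( unit -> unit ) × int -> ( unit ) -> Type
( unit -> unit ) × int -> ( unit ) -> Prod
( unit -> unit ) × int -> ( unit ) -> Atom
( unit -> unit ) × int -> ( unit ) -> int

[Type [Prod [Prod [Atom ( [Type [Prod [Atom unit]] -> [Type [Prod [Atom unit]]]] )]] × [Atom int]] -> [Type [Prod [Atom ( [Type [Prod [Atom unit]]] )]] -> [Type [Prod [Atom int]]]]]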